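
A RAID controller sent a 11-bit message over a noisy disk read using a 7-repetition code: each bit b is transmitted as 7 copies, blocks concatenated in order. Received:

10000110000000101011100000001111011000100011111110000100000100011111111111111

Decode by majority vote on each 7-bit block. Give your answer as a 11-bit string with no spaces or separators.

Block 1 (1000011): 3 ones → 0
Block 2 (0000000): 0 ones → 0
Block 3 (1010111): 5 ones → 1
Block 4 (0000000): 0 ones → 0
Block 5 (1111011): 6 ones → 1
Block 6 (0001000): 1 one → 0
Block 7 (1111111): 7 ones → 1
Block 8 (0000100): 1 one → 0
Block 9 (0001000): 1 one → 0
Block 10 (1111111): 7 ones → 1
Block 11 (1111111): 7 ones → 1

00101010011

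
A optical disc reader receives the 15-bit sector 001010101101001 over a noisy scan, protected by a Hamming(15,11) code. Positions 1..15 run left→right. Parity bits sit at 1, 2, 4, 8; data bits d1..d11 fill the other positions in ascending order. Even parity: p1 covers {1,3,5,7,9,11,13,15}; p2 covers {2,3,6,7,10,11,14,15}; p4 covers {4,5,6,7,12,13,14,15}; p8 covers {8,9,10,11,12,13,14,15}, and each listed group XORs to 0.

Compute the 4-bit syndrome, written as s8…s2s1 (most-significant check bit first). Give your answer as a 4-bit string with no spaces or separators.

0001

s1 (pos 1,3,5,7,9,11,13,15): 0⊕1⊕1⊕1⊕1⊕0⊕0⊕1 = 1
s2 (pos 2,3,6,7,10,11,14,15): 0⊕1⊕0⊕1⊕1⊕0⊕0⊕1 = 0
s4 (pos 4,5,6,7,12,13,14,15): 0⊕1⊕0⊕1⊕1⊕0⊕0⊕1 = 0
s8 (pos 8,9,10,11,12,13,14,15): 0⊕1⊕1⊕0⊕1⊕0⊕0⊕1 = 0
Syndrome s8…s1 = 0001 → error at position 1.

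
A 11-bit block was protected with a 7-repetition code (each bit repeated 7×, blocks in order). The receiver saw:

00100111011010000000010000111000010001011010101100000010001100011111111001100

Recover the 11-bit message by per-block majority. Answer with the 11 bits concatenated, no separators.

Block 1 (0010011): 3 ones → 0
Block 2 (1011010): 4 ones → 1
Block 3 (0000000): 0 ones → 0
Block 4 (1000011): 3 ones → 0
Block 5 (1000010): 2 ones → 0
Block 6 (0010110): 3 ones → 0
Block 7 (1010110): 4 ones → 1
Block 8 (0000010): 1 one → 0
Block 9 (0011000): 2 ones → 0
Block 10 (1111111): 7 ones → 1
Block 11 (1001100): 3 ones → 0

01000010010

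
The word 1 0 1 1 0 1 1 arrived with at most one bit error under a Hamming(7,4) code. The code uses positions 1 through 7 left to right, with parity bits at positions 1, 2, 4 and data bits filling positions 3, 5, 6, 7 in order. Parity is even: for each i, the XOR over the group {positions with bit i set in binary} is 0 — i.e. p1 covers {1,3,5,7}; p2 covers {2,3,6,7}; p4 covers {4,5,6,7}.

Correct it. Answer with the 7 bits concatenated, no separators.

s1 (pos 1,3,5,7): 1⊕1⊕0⊕1 = 1
s2 (pos 2,3,6,7): 0⊕1⊕1⊕1 = 1
s4 (pos 4,5,6,7): 1⊕0⊕1⊕1 = 1
Syndrome s4…s1 = 111 → error at position 7.
Flip position 7: 1011011 → 1011010

1011010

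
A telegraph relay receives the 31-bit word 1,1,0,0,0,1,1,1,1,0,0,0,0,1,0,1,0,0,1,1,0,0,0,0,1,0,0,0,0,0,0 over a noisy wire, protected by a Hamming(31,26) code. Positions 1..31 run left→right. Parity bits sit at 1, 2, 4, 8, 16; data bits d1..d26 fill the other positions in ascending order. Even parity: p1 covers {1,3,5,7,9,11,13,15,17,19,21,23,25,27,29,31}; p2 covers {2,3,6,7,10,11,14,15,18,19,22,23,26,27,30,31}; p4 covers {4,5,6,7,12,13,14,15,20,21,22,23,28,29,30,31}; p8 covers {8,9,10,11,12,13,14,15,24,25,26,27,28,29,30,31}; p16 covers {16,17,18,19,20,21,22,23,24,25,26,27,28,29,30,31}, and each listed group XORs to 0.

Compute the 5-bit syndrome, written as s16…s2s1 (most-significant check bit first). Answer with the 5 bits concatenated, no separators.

s1 (pos 1,3,5,7,9,11,13,15,17,19,21,23,25,27,29,31): 1⊕0⊕0⊕1⊕1⊕0⊕0⊕0⊕0⊕1⊕0⊕0⊕1⊕0⊕0⊕0 = 1
s2 (pos 2,3,6,7,10,11,14,15,18,19,22,23,26,27,30,31): 1⊕0⊕1⊕1⊕0⊕0⊕1⊕0⊕0⊕1⊕0⊕0⊕0⊕0⊕0⊕0 = 1
s4 (pos 4,5,6,7,12,13,14,15,20,21,22,23,28,29,30,31): 0⊕0⊕1⊕1⊕0⊕0⊕1⊕0⊕1⊕0⊕0⊕0⊕0⊕0⊕0⊕0 = 0
s8 (pos 8,9,10,11,12,13,14,15,24,25,26,27,28,29,30,31): 1⊕1⊕0⊕0⊕0⊕0⊕1⊕0⊕0⊕1⊕0⊕0⊕0⊕0⊕0⊕0 = 0
s16 (pos 16,17,18,19,20,21,22,23,24,25,26,27,28,29,30,31): 1⊕0⊕0⊕1⊕1⊕0⊕0⊕0⊕0⊕1⊕0⊕0⊕0⊕0⊕0⊕0 = 0
Syndrome s16…s1 = 00011 → error at position 3.

00011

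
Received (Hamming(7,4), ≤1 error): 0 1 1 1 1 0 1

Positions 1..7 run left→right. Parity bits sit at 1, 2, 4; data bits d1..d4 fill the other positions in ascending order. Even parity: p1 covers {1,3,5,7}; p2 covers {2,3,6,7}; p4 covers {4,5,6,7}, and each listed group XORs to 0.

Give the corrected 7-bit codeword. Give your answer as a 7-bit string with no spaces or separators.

0111100

s1 (pos 1,3,5,7): 0⊕1⊕1⊕1 = 1
s2 (pos 2,3,6,7): 1⊕1⊕0⊕1 = 1
s4 (pos 4,5,6,7): 1⊕1⊕0⊕1 = 1
Syndrome s4…s1 = 111 → error at position 7.
Flip position 7: 0111101 → 0111100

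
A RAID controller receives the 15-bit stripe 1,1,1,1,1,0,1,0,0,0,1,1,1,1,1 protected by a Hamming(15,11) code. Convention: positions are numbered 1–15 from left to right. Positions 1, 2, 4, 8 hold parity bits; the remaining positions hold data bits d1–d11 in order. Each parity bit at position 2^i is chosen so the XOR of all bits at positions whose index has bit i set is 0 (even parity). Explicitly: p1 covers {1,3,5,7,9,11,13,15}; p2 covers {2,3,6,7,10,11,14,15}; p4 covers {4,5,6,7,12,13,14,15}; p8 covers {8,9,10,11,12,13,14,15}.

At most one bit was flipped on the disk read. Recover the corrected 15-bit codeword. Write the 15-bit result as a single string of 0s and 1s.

s1 (pos 1,3,5,7,9,11,13,15): 1⊕1⊕1⊕1⊕0⊕1⊕1⊕1 = 1
s2 (pos 2,3,6,7,10,11,14,15): 1⊕1⊕0⊕1⊕0⊕1⊕1⊕1 = 0
s4 (pos 4,5,6,7,12,13,14,15): 1⊕1⊕0⊕1⊕1⊕1⊕1⊕1 = 1
s8 (pos 8,9,10,11,12,13,14,15): 0⊕0⊕0⊕1⊕1⊕1⊕1⊕1 = 1
Syndrome s8…s1 = 1101 → error at position 13.
Flip position 13: 111110100011111 → 111110100011011

111110100011011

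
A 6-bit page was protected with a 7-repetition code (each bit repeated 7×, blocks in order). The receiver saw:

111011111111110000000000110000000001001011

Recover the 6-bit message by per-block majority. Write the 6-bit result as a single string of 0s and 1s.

110001

Block 1 (1110111): 6 ones → 1
Block 2 (1111111): 7 ones → 1
Block 3 (0000000): 0 ones → 0
Block 4 (0001100): 2 ones → 0
Block 5 (0000000): 0 ones → 0
Block 6 (1001011): 4 ones → 1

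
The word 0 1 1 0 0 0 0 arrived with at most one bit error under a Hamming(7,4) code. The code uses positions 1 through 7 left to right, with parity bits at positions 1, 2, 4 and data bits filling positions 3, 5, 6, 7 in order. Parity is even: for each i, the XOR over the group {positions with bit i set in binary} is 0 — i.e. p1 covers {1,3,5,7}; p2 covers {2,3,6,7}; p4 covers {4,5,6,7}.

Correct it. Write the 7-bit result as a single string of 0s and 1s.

s1 (pos 1,3,5,7): 0⊕1⊕0⊕0 = 1
s2 (pos 2,3,6,7): 1⊕1⊕0⊕0 = 0
s4 (pos 4,5,6,7): 0⊕0⊕0⊕0 = 0
Syndrome s4…s1 = 001 → error at position 1.
Flip position 1: 0110000 → 1110000

1110000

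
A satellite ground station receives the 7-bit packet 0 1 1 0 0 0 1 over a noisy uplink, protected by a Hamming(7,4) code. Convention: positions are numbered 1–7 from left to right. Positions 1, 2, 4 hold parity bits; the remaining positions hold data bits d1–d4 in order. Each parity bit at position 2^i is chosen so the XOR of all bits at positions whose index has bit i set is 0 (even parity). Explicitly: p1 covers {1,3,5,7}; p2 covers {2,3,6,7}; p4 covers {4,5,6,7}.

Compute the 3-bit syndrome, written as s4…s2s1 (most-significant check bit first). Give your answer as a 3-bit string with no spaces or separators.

110

s1 (pos 1,3,5,7): 0⊕1⊕0⊕1 = 0
s2 (pos 2,3,6,7): 1⊕1⊕0⊕1 = 1
s4 (pos 4,5,6,7): 0⊕0⊕0⊕1 = 1
Syndrome s4…s1 = 110 → error at position 6.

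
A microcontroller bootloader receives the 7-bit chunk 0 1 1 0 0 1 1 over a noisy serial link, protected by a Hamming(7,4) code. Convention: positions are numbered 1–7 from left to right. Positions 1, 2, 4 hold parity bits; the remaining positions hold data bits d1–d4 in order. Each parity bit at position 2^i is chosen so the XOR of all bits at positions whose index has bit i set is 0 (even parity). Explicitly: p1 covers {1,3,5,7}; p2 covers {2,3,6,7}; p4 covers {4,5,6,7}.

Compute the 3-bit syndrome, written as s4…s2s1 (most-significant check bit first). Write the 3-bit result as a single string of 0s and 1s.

000

s1 (pos 1,3,5,7): 0⊕1⊕0⊕1 = 0
s2 (pos 2,3,6,7): 1⊕1⊕1⊕1 = 0
s4 (pos 4,5,6,7): 0⊕0⊕1⊕1 = 0
Syndrome s4…s1 = 000 → no error.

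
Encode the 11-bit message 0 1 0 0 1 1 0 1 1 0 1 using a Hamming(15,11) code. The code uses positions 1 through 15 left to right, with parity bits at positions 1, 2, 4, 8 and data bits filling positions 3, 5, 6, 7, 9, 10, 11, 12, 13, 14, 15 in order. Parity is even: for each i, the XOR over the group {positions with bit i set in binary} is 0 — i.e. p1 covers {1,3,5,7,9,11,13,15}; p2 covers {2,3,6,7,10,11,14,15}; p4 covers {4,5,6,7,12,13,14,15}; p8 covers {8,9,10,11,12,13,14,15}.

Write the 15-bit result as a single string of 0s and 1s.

000010011101101

Place data at non-parity positions: p1 p2 0 p4 1 0 0 p8 1 1 0 1 1 0 1
p1 (pos 1,3,5,7,9,11,13,15): XOR of data positions = 0⊕1⊕0⊕1⊕0⊕1⊕1 = 0
p2 (pos 2,3,6,7,10,11,14,15): XOR of data positions = 0⊕0⊕0⊕1⊕0⊕0⊕1 = 0
p4 (pos 4,5,6,7,12,13,14,15): XOR of data positions = 1⊕0⊕0⊕1⊕1⊕0⊕1 = 0
p8 (pos 8,9,10,11,12,13,14,15): XOR of data positions = 1⊕1⊕0⊕1⊕1⊕0⊕1 = 1
Codeword: 000010011101101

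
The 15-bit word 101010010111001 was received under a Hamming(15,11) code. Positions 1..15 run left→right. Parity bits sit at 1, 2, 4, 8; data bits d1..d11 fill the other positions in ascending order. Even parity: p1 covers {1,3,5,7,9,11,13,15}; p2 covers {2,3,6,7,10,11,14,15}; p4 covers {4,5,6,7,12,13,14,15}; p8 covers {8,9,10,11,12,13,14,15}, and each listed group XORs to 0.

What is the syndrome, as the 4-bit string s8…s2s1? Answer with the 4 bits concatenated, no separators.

1101

s1 (pos 1,3,5,7,9,11,13,15): 1⊕1⊕1⊕0⊕0⊕1⊕0⊕1 = 1
s2 (pos 2,3,6,7,10,11,14,15): 0⊕1⊕0⊕0⊕1⊕1⊕0⊕1 = 0
s4 (pos 4,5,6,7,12,13,14,15): 0⊕1⊕0⊕0⊕1⊕0⊕0⊕1 = 1
s8 (pos 8,9,10,11,12,13,14,15): 1⊕0⊕1⊕1⊕1⊕0⊕0⊕1 = 1
Syndrome s8…s1 = 1101 → error at position 13.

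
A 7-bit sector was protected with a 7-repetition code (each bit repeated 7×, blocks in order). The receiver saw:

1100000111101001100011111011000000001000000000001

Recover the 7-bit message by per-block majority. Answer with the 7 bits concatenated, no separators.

0101000

Block 1 (1100000): 2 ones → 0
Block 2 (1111010): 5 ones → 1
Block 3 (0110001): 3 ones → 0
Block 4 (1111011): 6 ones → 1
Block 5 (0000000): 0 ones → 0
Block 6 (0100000): 1 one → 0
Block 7 (0000001): 1 one → 0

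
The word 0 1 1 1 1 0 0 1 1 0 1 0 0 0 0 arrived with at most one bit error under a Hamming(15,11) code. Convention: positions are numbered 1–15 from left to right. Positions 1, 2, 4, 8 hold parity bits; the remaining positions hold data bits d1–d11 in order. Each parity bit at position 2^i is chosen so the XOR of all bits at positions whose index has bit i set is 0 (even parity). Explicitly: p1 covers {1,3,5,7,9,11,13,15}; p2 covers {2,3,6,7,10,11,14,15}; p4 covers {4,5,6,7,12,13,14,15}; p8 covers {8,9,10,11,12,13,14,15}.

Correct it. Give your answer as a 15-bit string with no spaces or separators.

011110011110000

s1 (pos 1,3,5,7,9,11,13,15): 0⊕1⊕1⊕0⊕1⊕1⊕0⊕0 = 0
s2 (pos 2,3,6,7,10,11,14,15): 1⊕1⊕0⊕0⊕0⊕1⊕0⊕0 = 1
s4 (pos 4,5,6,7,12,13,14,15): 1⊕1⊕0⊕0⊕0⊕0⊕0⊕0 = 0
s8 (pos 8,9,10,11,12,13,14,15): 1⊕1⊕0⊕1⊕0⊕0⊕0⊕0 = 1
Syndrome s8…s1 = 1010 → error at position 10.
Flip position 10: 011110011010000 → 011110011110000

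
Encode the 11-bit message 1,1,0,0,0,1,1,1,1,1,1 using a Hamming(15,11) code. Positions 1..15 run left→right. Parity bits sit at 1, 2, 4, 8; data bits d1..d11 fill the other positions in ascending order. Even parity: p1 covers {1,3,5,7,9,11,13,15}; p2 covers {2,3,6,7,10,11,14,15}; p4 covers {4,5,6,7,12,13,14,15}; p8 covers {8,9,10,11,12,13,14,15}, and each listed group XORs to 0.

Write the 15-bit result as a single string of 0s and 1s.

Place data at non-parity positions: p1 p2 1 p4 1 0 0 p8 0 1 1 1 1 1 1
p1 (pos 1,3,5,7,9,11,13,15): XOR of data positions = 1⊕1⊕0⊕0⊕1⊕1⊕1 = 1
p2 (pos 2,3,6,7,10,11,14,15): XOR of data positions = 1⊕0⊕0⊕1⊕1⊕1⊕1 = 1
p4 (pos 4,5,6,7,12,13,14,15): XOR of data positions = 1⊕0⊕0⊕1⊕1⊕1⊕1 = 1
p8 (pos 8,9,10,11,12,13,14,15): XOR of data positions = 0⊕1⊕1⊕1⊕1⊕1⊕1 = 0
Codeword: 111110000111111

111110000111111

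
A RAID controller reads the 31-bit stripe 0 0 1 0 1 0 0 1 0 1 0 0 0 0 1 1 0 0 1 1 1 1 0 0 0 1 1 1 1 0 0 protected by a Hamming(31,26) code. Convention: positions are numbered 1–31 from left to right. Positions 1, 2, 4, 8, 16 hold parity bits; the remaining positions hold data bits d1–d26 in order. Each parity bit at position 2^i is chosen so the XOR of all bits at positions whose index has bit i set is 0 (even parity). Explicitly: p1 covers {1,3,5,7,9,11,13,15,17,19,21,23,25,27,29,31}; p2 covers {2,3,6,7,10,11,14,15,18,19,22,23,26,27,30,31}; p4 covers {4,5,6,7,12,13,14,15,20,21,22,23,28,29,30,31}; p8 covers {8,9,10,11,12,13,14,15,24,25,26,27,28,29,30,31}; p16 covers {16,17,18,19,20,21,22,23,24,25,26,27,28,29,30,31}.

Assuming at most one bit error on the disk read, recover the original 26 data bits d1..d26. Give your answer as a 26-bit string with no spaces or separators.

11000100001001111000111101

s1 (pos 1,3,5,7,9,11,13,15,17,19,21,23,25,27,29,31): 0⊕1⊕1⊕0⊕0⊕0⊕0⊕1⊕0⊕1⊕1⊕0⊕0⊕1⊕1⊕0 = 1
s2 (pos 2,3,6,7,10,11,14,15,18,19,22,23,26,27,30,31): 0⊕1⊕0⊕0⊕1⊕0⊕0⊕1⊕0⊕1⊕1⊕0⊕1⊕1⊕0⊕0 = 1
s4 (pos 4,5,6,7,12,13,14,15,20,21,22,23,28,29,30,31): 0⊕1⊕0⊕0⊕0⊕0⊕0⊕1⊕1⊕1⊕1⊕0⊕1⊕1⊕0⊕0 = 1
s8 (pos 8,9,10,11,12,13,14,15,24,25,26,27,28,29,30,31): 1⊕0⊕1⊕0⊕0⊕0⊕0⊕1⊕0⊕0⊕1⊕1⊕1⊕1⊕0⊕0 = 1
s16 (pos 16,17,18,19,20,21,22,23,24,25,26,27,28,29,30,31): 1⊕0⊕0⊕1⊕1⊕1⊕1⊕0⊕0⊕0⊕1⊕1⊕1⊕1⊕0⊕0 = 1
Syndrome s16…s1 = 11111 → error at position 31.
Flip position 31: 0010100101000011001111000111100 → 0010100101000011001111000111101
Read data bits from positions 3,5,6,7,9,10,11,12,13,14,15,17,18,19,20,21,22,23,24,25,26,27,28,29,30,31: 11000100001001111000111101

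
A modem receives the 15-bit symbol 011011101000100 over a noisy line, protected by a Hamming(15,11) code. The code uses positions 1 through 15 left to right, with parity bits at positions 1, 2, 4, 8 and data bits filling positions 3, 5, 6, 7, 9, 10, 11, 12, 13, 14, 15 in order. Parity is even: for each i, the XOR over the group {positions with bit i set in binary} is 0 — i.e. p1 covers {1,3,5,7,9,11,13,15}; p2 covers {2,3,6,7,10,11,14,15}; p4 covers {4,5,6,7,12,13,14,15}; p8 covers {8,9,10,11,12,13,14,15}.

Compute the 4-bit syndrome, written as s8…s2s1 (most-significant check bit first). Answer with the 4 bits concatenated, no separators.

0001

s1 (pos 1,3,5,7,9,11,13,15): 0⊕1⊕1⊕1⊕1⊕0⊕1⊕0 = 1
s2 (pos 2,3,6,7,10,11,14,15): 1⊕1⊕1⊕1⊕0⊕0⊕0⊕0 = 0
s4 (pos 4,5,6,7,12,13,14,15): 0⊕1⊕1⊕1⊕0⊕1⊕0⊕0 = 0
s8 (pos 8,9,10,11,12,13,14,15): 0⊕1⊕0⊕0⊕0⊕1⊕0⊕0 = 0
Syndrome s8…s1 = 0001 → error at position 1.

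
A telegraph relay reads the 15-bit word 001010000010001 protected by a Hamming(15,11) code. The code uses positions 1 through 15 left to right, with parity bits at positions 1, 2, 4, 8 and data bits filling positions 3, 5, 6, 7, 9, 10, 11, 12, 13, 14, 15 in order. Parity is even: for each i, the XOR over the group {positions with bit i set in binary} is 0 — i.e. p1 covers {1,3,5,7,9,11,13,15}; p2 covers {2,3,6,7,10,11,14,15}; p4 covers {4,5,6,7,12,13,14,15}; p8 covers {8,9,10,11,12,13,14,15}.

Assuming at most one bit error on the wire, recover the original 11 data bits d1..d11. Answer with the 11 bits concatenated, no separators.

11000010001

s1 (pos 1,3,5,7,9,11,13,15): 0⊕1⊕1⊕0⊕0⊕1⊕0⊕1 = 0
s2 (pos 2,3,6,7,10,11,14,15): 0⊕1⊕0⊕0⊕0⊕1⊕0⊕1 = 1
s4 (pos 4,5,6,7,12,13,14,15): 0⊕1⊕0⊕0⊕0⊕0⊕0⊕1 = 0
s8 (pos 8,9,10,11,12,13,14,15): 0⊕0⊕0⊕1⊕0⊕0⊕0⊕1 = 0
Syndrome s8…s1 = 0010 → error at position 2.
Flip position 2: 001010000010001 → 011010000010001
Read data bits from positions 3,5,6,7,9,10,11,12,13,14,15: 11000010001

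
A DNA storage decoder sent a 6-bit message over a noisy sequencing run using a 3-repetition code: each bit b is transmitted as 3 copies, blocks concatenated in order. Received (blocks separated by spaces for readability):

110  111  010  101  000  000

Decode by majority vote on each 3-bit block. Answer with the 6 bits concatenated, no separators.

110100

Block 1 (110): 2 ones → 1
Block 2 (111): 3 ones → 1
Block 3 (010): 1 one → 0
Block 4 (101): 2 ones → 1
Block 5 (000): 0 ones → 0
Block 6 (000): 0 ones → 0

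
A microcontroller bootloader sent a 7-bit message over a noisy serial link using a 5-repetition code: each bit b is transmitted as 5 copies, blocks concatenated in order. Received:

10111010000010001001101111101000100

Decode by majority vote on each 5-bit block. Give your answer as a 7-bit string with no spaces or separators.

1000110

Block 1 (10111): 4 ones → 1
Block 2 (01000): 1 one → 0
Block 3 (00100): 1 one → 0
Block 4 (01001): 2 ones → 0
Block 5 (10111): 4 ones → 1
Block 6 (11010): 3 ones → 1
Block 7 (00100): 1 one → 0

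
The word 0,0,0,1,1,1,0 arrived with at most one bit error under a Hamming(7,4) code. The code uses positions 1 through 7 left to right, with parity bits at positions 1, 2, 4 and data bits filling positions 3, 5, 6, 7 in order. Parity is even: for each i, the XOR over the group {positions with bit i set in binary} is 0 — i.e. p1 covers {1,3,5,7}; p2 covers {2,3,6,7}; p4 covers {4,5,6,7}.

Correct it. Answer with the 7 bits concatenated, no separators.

0001111

s1 (pos 1,3,5,7): 0⊕0⊕1⊕0 = 1
s2 (pos 2,3,6,7): 0⊕0⊕1⊕0 = 1
s4 (pos 4,5,6,7): 1⊕1⊕1⊕0 = 1
Syndrome s4…s1 = 111 → error at position 7.
Flip position 7: 0001110 → 0001111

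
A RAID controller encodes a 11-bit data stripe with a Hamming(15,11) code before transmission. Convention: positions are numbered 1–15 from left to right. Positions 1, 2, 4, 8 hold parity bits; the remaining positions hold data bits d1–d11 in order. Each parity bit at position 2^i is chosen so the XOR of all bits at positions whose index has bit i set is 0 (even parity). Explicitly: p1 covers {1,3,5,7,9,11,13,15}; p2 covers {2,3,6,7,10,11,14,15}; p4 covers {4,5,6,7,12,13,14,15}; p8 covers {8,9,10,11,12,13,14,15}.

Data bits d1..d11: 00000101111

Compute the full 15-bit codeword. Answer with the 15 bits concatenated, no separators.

Place data at non-parity positions: p1 p2 0 p4 0 0 0 p8 0 1 0 1 1 1 1
p1 (pos 1,3,5,7,9,11,13,15): XOR of data positions = 0⊕0⊕0⊕0⊕0⊕1⊕1 = 0
p2 (pos 2,3,6,7,10,11,14,15): XOR of data positions = 0⊕0⊕0⊕1⊕0⊕1⊕1 = 1
p4 (pos 4,5,6,7,12,13,14,15): XOR of data positions = 0⊕0⊕0⊕1⊕1⊕1⊕1 = 0
p8 (pos 8,9,10,11,12,13,14,15): XOR of data positions = 0⊕1⊕0⊕1⊕1⊕1⊕1 = 1
Codeword: 010000010101111

010000010101111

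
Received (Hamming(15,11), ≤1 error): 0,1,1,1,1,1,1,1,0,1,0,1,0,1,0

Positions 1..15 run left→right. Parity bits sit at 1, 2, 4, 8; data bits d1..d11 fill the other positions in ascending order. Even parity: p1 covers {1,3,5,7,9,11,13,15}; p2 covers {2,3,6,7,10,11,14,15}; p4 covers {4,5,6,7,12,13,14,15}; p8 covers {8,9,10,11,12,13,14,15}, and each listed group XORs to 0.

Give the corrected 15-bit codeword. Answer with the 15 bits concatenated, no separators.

s1 (pos 1,3,5,7,9,11,13,15): 0⊕1⊕1⊕1⊕0⊕0⊕0⊕0 = 1
s2 (pos 2,3,6,7,10,11,14,15): 1⊕1⊕1⊕1⊕1⊕0⊕1⊕0 = 0
s4 (pos 4,5,6,7,12,13,14,15): 1⊕1⊕1⊕1⊕1⊕0⊕1⊕0 = 0
s8 (pos 8,9,10,11,12,13,14,15): 1⊕0⊕1⊕0⊕1⊕0⊕1⊕0 = 0
Syndrome s8…s1 = 0001 → error at position 1.
Flip position 1: 011111110101010 → 111111110101010

111111110101010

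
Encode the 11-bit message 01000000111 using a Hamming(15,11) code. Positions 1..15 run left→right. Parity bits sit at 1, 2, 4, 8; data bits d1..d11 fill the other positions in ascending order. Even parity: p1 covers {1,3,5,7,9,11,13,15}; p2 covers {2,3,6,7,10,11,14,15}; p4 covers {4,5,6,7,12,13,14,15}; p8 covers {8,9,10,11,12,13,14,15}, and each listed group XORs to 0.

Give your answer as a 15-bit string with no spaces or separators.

Place data at non-parity positions: p1 p2 0 p4 1 0 0 p8 0 0 0 0 1 1 1
p1 (pos 1,3,5,7,9,11,13,15): XOR of data positions = 0⊕1⊕0⊕0⊕0⊕1⊕1 = 1
p2 (pos 2,3,6,7,10,11,14,15): XOR of data positions = 0⊕0⊕0⊕0⊕0⊕1⊕1 = 0
p4 (pos 4,5,6,7,12,13,14,15): XOR of data positions = 1⊕0⊕0⊕0⊕1⊕1⊕1 = 0
p8 (pos 8,9,10,11,12,13,14,15): XOR of data positions = 0⊕0⊕0⊕0⊕1⊕1⊕1 = 1
Codeword: 100010010000111

100010010000111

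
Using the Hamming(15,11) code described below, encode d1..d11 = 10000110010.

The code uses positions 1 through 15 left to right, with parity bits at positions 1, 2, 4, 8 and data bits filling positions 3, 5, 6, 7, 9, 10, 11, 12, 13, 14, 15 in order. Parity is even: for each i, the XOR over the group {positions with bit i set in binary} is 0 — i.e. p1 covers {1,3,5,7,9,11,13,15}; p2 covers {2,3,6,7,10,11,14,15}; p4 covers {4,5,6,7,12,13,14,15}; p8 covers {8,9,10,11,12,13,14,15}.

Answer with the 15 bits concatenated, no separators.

001100010110010

Place data at non-parity positions: p1 p2 1 p4 0 0 0 p8 0 1 1 0 0 1 0
p1 (pos 1,3,5,7,9,11,13,15): XOR of data positions = 1⊕0⊕0⊕0⊕1⊕0⊕0 = 0
p2 (pos 2,3,6,7,10,11,14,15): XOR of data positions = 1⊕0⊕0⊕1⊕1⊕1⊕0 = 0
p4 (pos 4,5,6,7,12,13,14,15): XOR of data positions = 0⊕0⊕0⊕0⊕0⊕1⊕0 = 1
p8 (pos 8,9,10,11,12,13,14,15): XOR of data positions = 0⊕1⊕1⊕0⊕0⊕1⊕0 = 1
Codeword: 001100010110010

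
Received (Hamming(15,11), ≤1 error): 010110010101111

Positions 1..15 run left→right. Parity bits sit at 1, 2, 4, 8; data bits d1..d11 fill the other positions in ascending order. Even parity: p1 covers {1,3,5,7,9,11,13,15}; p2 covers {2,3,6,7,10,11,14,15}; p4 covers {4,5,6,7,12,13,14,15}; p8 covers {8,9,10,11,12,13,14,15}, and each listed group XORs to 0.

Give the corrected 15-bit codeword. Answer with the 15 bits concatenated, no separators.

110110010101111

s1 (pos 1,3,5,7,9,11,13,15): 0⊕0⊕1⊕0⊕0⊕0⊕1⊕1 = 1
s2 (pos 2,3,6,7,10,11,14,15): 1⊕0⊕0⊕0⊕1⊕0⊕1⊕1 = 0
s4 (pos 4,5,6,7,12,13,14,15): 1⊕1⊕0⊕0⊕1⊕1⊕1⊕1 = 0
s8 (pos 8,9,10,11,12,13,14,15): 1⊕0⊕1⊕0⊕1⊕1⊕1⊕1 = 0
Syndrome s8…s1 = 0001 → error at position 1.
Flip position 1: 010110010101111 → 110110010101111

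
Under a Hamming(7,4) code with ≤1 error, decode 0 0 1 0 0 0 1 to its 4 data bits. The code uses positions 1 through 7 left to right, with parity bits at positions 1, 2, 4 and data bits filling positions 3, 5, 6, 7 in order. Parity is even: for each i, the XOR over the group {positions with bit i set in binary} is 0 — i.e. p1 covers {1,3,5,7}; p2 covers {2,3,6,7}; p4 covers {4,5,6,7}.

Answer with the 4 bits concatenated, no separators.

1001

s1 (pos 1,3,5,7): 0⊕1⊕0⊕1 = 0
s2 (pos 2,3,6,7): 0⊕1⊕0⊕1 = 0
s4 (pos 4,5,6,7): 0⊕0⊕0⊕1 = 1
Syndrome s4…s1 = 100 → error at position 4.
Flip position 4: 0010001 → 0011001
Read data bits from positions 3,5,6,7: 1001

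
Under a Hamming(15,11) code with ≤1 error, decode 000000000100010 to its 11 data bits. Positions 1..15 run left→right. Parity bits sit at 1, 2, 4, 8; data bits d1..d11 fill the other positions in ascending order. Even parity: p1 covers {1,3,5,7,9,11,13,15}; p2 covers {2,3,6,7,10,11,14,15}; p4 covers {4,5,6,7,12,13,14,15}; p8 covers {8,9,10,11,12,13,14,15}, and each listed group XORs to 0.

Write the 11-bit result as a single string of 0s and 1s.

00000100010

s1 (pos 1,3,5,7,9,11,13,15): 0⊕0⊕0⊕0⊕0⊕0⊕0⊕0 = 0
s2 (pos 2,3,6,7,10,11,14,15): 0⊕0⊕0⊕0⊕1⊕0⊕1⊕0 = 0
s4 (pos 4,5,6,7,12,13,14,15): 0⊕0⊕0⊕0⊕0⊕0⊕1⊕0 = 1
s8 (pos 8,9,10,11,12,13,14,15): 0⊕0⊕1⊕0⊕0⊕0⊕1⊕0 = 0
Syndrome s8…s1 = 0100 → error at position 4.
Flip position 4: 000000000100010 → 000100000100010
Read data bits from positions 3,5,6,7,9,10,11,12,13,14,15: 00000100010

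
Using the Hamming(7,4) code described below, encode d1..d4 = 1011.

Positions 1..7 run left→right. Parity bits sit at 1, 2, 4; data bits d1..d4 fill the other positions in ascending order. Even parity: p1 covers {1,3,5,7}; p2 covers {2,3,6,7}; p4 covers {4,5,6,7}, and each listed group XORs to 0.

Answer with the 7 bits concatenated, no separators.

Place data at non-parity positions: p1 p2 1 p4 0 1 1
p1 (pos 1,3,5,7): XOR of data positions = 1⊕0⊕1 = 0
p2 (pos 2,3,6,7): XOR of data positions = 1⊕1⊕1 = 1
p4 (pos 4,5,6,7): XOR of data positions = 0⊕1⊕1 = 0
Codeword: 0110011

0110011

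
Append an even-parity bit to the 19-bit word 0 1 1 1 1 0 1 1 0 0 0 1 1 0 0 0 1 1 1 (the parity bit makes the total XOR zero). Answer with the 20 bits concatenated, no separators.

XOR of the 19 data bits: 0⊕1⊕1⊕1⊕1⊕0⊕1⊕1⊕0⊕0⊕0⊕1⊕1⊕0⊕0⊕0⊕1⊕1⊕1 = 1
Parity bit = 1 (so all 20 bits XOR to 0).

01111011000110001111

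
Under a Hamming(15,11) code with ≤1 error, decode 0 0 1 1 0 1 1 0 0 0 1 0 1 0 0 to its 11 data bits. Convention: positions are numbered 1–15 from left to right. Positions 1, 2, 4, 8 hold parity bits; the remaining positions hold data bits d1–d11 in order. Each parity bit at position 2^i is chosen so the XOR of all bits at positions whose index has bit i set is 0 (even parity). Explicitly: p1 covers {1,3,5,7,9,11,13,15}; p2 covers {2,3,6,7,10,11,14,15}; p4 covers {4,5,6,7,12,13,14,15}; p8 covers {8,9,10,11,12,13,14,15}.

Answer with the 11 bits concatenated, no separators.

10110010100

s1 (pos 1,3,5,7,9,11,13,15): 0⊕1⊕0⊕1⊕0⊕1⊕1⊕0 = 0
s2 (pos 2,3,6,7,10,11,14,15): 0⊕1⊕1⊕1⊕0⊕1⊕0⊕0 = 0
s4 (pos 4,5,6,7,12,13,14,15): 1⊕0⊕1⊕1⊕0⊕1⊕0⊕0 = 0
s8 (pos 8,9,10,11,12,13,14,15): 0⊕0⊕0⊕1⊕0⊕1⊕0⊕0 = 0
Syndrome s8…s1 = 0000 → no error.
Read data bits from positions 3,5,6,7,9,10,11,12,13,14,15: 10110010100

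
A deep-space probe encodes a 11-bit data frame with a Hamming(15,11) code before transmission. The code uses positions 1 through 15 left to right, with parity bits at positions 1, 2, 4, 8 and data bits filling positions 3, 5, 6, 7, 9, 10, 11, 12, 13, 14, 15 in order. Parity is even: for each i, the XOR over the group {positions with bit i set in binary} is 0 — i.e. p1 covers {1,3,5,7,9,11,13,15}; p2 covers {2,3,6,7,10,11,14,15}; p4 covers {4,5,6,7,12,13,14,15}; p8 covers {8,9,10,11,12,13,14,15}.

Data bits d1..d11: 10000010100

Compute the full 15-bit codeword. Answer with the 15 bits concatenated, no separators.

101100000010100

Place data at non-parity positions: p1 p2 1 p4 0 0 0 p8 0 0 1 0 1 0 0
p1 (pos 1,3,5,7,9,11,13,15): XOR of data positions = 1⊕0⊕0⊕0⊕1⊕1⊕0 = 1
p2 (pos 2,3,6,7,10,11,14,15): XOR of data positions = 1⊕0⊕0⊕0⊕1⊕0⊕0 = 0
p4 (pos 4,5,6,7,12,13,14,15): XOR of data positions = 0⊕0⊕0⊕0⊕1⊕0⊕0 = 1
p8 (pos 8,9,10,11,12,13,14,15): XOR of data positions = 0⊕0⊕1⊕0⊕1⊕0⊕0 = 0
Codeword: 101100000010100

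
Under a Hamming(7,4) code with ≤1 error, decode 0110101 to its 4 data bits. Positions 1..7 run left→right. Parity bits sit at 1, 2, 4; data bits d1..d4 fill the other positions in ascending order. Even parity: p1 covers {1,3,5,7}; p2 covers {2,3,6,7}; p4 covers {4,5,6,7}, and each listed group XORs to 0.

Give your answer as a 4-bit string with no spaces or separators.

0101

s1 (pos 1,3,5,7): 0⊕1⊕1⊕1 = 1
s2 (pos 2,3,6,7): 1⊕1⊕0⊕1 = 1
s4 (pos 4,5,6,7): 0⊕1⊕0⊕1 = 0
Syndrome s4…s1 = 011 → error at position 3.
Flip position 3: 0110101 → 0100101
Read data bits from positions 3,5,6,7: 0101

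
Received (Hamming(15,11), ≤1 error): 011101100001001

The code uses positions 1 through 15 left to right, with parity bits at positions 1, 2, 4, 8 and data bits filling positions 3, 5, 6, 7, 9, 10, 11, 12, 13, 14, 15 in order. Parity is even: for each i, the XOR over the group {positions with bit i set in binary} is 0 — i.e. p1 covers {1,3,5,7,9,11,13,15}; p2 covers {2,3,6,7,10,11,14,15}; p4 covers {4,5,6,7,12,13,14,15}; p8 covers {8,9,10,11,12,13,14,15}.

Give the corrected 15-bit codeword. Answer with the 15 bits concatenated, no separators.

011101000001001

s1 (pos 1,3,5,7,9,11,13,15): 0⊕1⊕0⊕1⊕0⊕0⊕0⊕1 = 1
s2 (pos 2,3,6,7,10,11,14,15): 1⊕1⊕1⊕1⊕0⊕0⊕0⊕1 = 1
s4 (pos 4,5,6,7,12,13,14,15): 1⊕0⊕1⊕1⊕1⊕0⊕0⊕1 = 1
s8 (pos 8,9,10,11,12,13,14,15): 0⊕0⊕0⊕0⊕1⊕0⊕0⊕1 = 0
Syndrome s8…s1 = 0111 → error at position 7.
Flip position 7: 011101100001001 → 011101000001001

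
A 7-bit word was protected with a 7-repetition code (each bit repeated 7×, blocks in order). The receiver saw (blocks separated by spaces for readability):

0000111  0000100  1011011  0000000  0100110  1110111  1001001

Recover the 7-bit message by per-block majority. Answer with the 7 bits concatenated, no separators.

0010010

Block 1 (0000111): 3 ones → 0
Block 2 (0000100): 1 one → 0
Block 3 (1011011): 5 ones → 1
Block 4 (0000000): 0 ones → 0
Block 5 (0100110): 3 ones → 0
Block 6 (1110111): 6 ones → 1
Block 7 (1001001): 3 ones → 0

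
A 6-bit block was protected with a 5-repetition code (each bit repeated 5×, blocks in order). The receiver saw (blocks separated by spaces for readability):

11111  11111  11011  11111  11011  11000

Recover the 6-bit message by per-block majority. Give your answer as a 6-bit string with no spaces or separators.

Block 1 (11111): 5 ones → 1
Block 2 (11111): 5 ones → 1
Block 3 (11011): 4 ones → 1
Block 4 (11111): 5 ones → 1
Block 5 (11011): 4 ones → 1
Block 6 (11000): 2 ones → 0

111110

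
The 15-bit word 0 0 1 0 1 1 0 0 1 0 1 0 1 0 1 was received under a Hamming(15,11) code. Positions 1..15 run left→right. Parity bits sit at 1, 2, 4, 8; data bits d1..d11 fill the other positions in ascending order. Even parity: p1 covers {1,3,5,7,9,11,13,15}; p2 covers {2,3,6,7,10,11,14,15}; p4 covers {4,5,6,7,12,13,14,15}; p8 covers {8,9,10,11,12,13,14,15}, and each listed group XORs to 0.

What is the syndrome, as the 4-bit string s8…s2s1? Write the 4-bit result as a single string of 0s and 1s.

0000

s1 (pos 1,3,5,7,9,11,13,15): 0⊕1⊕1⊕0⊕1⊕1⊕1⊕1 = 0
s2 (pos 2,3,6,7,10,11,14,15): 0⊕1⊕1⊕0⊕0⊕1⊕0⊕1 = 0
s4 (pos 4,5,6,7,12,13,14,15): 0⊕1⊕1⊕0⊕0⊕1⊕0⊕1 = 0
s8 (pos 8,9,10,11,12,13,14,15): 0⊕1⊕0⊕1⊕0⊕1⊕0⊕1 = 0
Syndrome s8…s1 = 0000 → no error.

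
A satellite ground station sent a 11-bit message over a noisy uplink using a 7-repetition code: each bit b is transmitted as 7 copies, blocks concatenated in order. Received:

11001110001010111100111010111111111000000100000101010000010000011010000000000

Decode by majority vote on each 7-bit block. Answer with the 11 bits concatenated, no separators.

Block 1 (1100111): 5 ones → 1
Block 2 (0001010): 2 ones → 0
Block 3 (1111001): 5 ones → 1
Block 4 (1101011): 5 ones → 1
Block 5 (1111111): 7 ones → 1
Block 6 (0000001): 1 one → 0
Block 7 (0000010): 1 one → 0
Block 8 (1010000): 2 ones → 0
Block 9 (0100000): 1 one → 0
Block 10 (1101000): 3 ones → 0
Block 11 (0000000): 0 ones → 0

10111000000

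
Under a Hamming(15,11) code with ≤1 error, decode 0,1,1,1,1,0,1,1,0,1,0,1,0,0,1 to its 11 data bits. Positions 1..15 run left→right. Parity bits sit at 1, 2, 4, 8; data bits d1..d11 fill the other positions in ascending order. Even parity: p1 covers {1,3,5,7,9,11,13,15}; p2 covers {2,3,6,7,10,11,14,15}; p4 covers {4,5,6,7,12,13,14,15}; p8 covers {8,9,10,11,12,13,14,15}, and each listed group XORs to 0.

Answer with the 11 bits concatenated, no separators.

s1 (pos 1,3,5,7,9,11,13,15): 0⊕1⊕1⊕1⊕0⊕0⊕0⊕1 = 0
s2 (pos 2,3,6,7,10,11,14,15): 1⊕1⊕0⊕1⊕1⊕0⊕0⊕1 = 1
s4 (pos 4,5,6,7,12,13,14,15): 1⊕1⊕0⊕1⊕1⊕0⊕0⊕1 = 1
s8 (pos 8,9,10,11,12,13,14,15): 1⊕0⊕1⊕0⊕1⊕0⊕0⊕1 = 0
Syndrome s8…s1 = 0110 → error at position 6.
Flip position 6: 011110110101001 → 011111110101001
Read data bits from positions 3,5,6,7,9,10,11,12,13,14,15: 11110101001

11110101001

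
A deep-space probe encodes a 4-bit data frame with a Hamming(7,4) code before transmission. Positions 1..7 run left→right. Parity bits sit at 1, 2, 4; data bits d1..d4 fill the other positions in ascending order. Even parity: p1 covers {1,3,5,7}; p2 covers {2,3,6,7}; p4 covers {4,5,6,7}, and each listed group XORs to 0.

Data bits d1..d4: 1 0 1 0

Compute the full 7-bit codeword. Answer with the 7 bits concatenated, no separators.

Place data at non-parity positions: p1 p2 1 p4 0 1 0
p1 (pos 1,3,5,7): XOR of data positions = 1⊕0⊕0 = 1
p2 (pos 2,3,6,7): XOR of data positions = 1⊕1⊕0 = 0
p4 (pos 4,5,6,7): XOR of data positions = 0⊕1⊕0 = 1
Codeword: 1011010

1011010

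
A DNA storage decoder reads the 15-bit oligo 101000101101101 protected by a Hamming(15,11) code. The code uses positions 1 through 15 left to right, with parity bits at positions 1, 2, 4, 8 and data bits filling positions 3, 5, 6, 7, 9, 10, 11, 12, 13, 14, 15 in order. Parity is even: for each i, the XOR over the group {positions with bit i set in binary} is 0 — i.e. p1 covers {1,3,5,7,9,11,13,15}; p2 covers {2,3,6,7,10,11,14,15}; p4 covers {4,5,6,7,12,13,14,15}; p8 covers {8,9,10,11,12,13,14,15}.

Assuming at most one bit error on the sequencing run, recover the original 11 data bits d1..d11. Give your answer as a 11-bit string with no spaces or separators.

10011101101

s1 (pos 1,3,5,7,9,11,13,15): 1⊕1⊕0⊕1⊕1⊕0⊕1⊕1 = 0
s2 (pos 2,3,6,7,10,11,14,15): 0⊕1⊕0⊕1⊕1⊕0⊕0⊕1 = 0
s4 (pos 4,5,6,7,12,13,14,15): 0⊕0⊕0⊕1⊕1⊕1⊕0⊕1 = 0
s8 (pos 8,9,10,11,12,13,14,15): 0⊕1⊕1⊕0⊕1⊕1⊕0⊕1 = 1
Syndrome s8…s1 = 1000 → error at position 8.
Flip position 8: 101000101101101 → 101000111101101
Read data bits from positions 3,5,6,7,9,10,11,12,13,14,15: 10011101101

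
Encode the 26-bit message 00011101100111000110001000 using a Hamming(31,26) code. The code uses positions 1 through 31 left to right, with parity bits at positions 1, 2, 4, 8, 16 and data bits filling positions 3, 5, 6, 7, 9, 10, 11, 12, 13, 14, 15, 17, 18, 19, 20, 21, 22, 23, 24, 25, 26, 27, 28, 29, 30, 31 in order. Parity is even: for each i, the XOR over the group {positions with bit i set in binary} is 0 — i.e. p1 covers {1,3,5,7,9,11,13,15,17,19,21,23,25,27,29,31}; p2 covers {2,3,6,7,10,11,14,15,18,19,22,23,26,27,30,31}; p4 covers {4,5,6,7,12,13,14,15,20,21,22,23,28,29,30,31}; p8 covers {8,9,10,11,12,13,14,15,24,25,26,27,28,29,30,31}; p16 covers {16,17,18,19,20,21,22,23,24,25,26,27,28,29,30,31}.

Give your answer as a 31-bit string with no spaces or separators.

0101001011011000111000110001000

Place data at non-parity positions: p1 p2 0 p4 0 0 1 p8 1 1 0 1 1 0 0 p16 1 1 1 0 0 0 1 1 0 0 0 1 0 0 0
p1 (pos 1,3,5,7,9,11,13,15,17,19,21,23,25,27,29,31): XOR of data positions = 0⊕0⊕1⊕1⊕0⊕1⊕0⊕1⊕1⊕0⊕1⊕0⊕0⊕0⊕0 = 0
p2 (pos 2,3,6,7,10,11,14,15,18,19,22,23,26,27,30,31): XOR of data positions = 0⊕0⊕1⊕1⊕0⊕0⊕0⊕1⊕1⊕0⊕1⊕0⊕0⊕0⊕0 = 1
p4 (pos 4,5,6,7,12,13,14,15,20,21,22,23,28,29,30,31): XOR of data positions = 0⊕0⊕1⊕1⊕1⊕0⊕0⊕0⊕0⊕0⊕1⊕1⊕0⊕0⊕0 = 1
p8 (pos 8,9,10,11,12,13,14,15,24,25,26,27,28,29,30,31): XOR of data positions = 1⊕1⊕0⊕1⊕1⊕0⊕0⊕1⊕0⊕0⊕0⊕1⊕0⊕0⊕0 = 0
p16 (pos 16,17,18,19,20,21,22,23,24,25,26,27,28,29,30,31): XOR of data positions = 1⊕1⊕1⊕0⊕0⊕0⊕1⊕1⊕0⊕0⊕0⊕1⊕0⊕0⊕0 = 0
Codeword: 0101001011011000111000110001000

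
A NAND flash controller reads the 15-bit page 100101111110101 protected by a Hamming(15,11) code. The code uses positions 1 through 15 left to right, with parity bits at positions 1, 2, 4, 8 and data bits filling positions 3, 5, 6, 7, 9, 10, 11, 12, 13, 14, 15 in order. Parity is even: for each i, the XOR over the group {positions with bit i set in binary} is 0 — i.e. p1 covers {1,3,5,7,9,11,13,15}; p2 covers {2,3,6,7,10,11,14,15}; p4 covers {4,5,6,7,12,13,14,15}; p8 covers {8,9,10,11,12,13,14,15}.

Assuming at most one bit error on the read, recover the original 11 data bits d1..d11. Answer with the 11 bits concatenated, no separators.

00011110101

s1 (pos 1,3,5,7,9,11,13,15): 1⊕0⊕0⊕1⊕1⊕1⊕1⊕1 = 0
s2 (pos 2,3,6,7,10,11,14,15): 0⊕0⊕1⊕1⊕1⊕1⊕0⊕1 = 1
s4 (pos 4,5,6,7,12,13,14,15): 1⊕0⊕1⊕1⊕0⊕1⊕0⊕1 = 1
s8 (pos 8,9,10,11,12,13,14,15): 1⊕1⊕1⊕1⊕0⊕1⊕0⊕1 = 0
Syndrome s8…s1 = 0110 → error at position 6.
Flip position 6: 100101111110101 → 100100111110101
Read data bits from positions 3,5,6,7,9,10,11,12,13,14,15: 00011110101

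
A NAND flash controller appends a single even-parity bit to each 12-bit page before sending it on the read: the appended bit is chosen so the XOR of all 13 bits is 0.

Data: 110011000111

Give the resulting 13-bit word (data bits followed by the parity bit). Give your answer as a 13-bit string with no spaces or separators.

1100110001111

XOR of the 12 data bits: 1⊕1⊕0⊕0⊕1⊕1⊕0⊕0⊕0⊕1⊕1⊕1 = 1
Parity bit = 1 (so all 13 bits XOR to 0).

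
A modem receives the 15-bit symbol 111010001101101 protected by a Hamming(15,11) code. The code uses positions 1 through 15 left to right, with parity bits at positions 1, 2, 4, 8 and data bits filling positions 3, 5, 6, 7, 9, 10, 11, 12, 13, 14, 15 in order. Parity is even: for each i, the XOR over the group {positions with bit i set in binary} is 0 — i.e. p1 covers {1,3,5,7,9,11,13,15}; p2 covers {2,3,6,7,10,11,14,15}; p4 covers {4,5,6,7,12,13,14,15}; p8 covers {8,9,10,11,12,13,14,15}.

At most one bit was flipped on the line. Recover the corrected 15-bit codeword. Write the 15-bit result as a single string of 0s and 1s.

111010011101101

s1 (pos 1,3,5,7,9,11,13,15): 1⊕1⊕1⊕0⊕1⊕0⊕1⊕1 = 0
s2 (pos 2,3,6,7,10,11,14,15): 1⊕1⊕0⊕0⊕1⊕0⊕0⊕1 = 0
s4 (pos 4,5,6,7,12,13,14,15): 0⊕1⊕0⊕0⊕1⊕1⊕0⊕1 = 0
s8 (pos 8,9,10,11,12,13,14,15): 0⊕1⊕1⊕0⊕1⊕1⊕0⊕1 = 1
Syndrome s8…s1 = 1000 → error at position 8.
Flip position 8: 111010001101101 → 111010011101101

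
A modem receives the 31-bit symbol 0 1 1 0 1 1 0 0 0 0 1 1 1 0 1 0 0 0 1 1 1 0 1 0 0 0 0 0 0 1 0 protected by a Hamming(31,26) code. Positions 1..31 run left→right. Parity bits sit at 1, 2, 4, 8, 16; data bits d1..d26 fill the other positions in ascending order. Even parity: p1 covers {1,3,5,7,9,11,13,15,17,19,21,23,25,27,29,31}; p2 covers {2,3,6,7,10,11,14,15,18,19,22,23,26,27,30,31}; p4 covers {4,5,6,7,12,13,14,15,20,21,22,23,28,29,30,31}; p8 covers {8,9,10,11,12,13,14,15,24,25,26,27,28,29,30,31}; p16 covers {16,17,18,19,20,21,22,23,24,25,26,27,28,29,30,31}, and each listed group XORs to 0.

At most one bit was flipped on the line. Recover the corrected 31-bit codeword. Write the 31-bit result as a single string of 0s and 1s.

0110110000111010001110100001010

s1 (pos 1,3,5,7,9,11,13,15,17,19,21,23,25,27,29,31): 0⊕1⊕1⊕0⊕0⊕1⊕1⊕1⊕0⊕1⊕1⊕1⊕0⊕0⊕0⊕0 = 0
s2 (pos 2,3,6,7,10,11,14,15,18,19,22,23,26,27,30,31): 1⊕1⊕1⊕0⊕0⊕1⊕0⊕1⊕0⊕1⊕0⊕1⊕0⊕0⊕1⊕0 = 0
s4 (pos 4,5,6,7,12,13,14,15,20,21,22,23,28,29,30,31): 0⊕1⊕1⊕0⊕1⊕1⊕0⊕1⊕1⊕1⊕0⊕1⊕0⊕0⊕1⊕0 = 1
s8 (pos 8,9,10,11,12,13,14,15,24,25,26,27,28,29,30,31): 0⊕0⊕0⊕1⊕1⊕1⊕0⊕1⊕0⊕0⊕0⊕0⊕0⊕0⊕1⊕0 = 1
s16 (pos 16,17,18,19,20,21,22,23,24,25,26,27,28,29,30,31): 0⊕0⊕0⊕1⊕1⊕1⊕0⊕1⊕0⊕0⊕0⊕0⊕0⊕0⊕1⊕0 = 1
Syndrome s16…s1 = 11100 → error at position 28.
Flip position 28: 0110110000111010001110100000010 → 0110110000111010001110100001010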